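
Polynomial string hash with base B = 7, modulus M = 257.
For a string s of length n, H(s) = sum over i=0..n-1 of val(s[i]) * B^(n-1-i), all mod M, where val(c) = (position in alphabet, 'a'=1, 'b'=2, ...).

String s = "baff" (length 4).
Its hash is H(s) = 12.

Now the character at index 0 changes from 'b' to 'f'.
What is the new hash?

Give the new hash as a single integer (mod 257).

Answer: 99

Derivation:
val('b') = 2, val('f') = 6
Position k = 0, exponent = n-1-k = 3
B^3 mod M = 7^3 mod 257 = 86
Delta = (6 - 2) * 86 mod 257 = 87
New hash = (12 + 87) mod 257 = 99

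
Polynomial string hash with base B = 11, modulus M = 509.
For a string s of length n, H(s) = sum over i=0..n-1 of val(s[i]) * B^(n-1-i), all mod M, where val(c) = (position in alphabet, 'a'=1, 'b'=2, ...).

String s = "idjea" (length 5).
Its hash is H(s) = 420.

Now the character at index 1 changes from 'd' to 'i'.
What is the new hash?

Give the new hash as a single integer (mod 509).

val('d') = 4, val('i') = 9
Position k = 1, exponent = n-1-k = 3
B^3 mod M = 11^3 mod 509 = 313
Delta = (9 - 4) * 313 mod 509 = 38
New hash = (420 + 38) mod 509 = 458

Answer: 458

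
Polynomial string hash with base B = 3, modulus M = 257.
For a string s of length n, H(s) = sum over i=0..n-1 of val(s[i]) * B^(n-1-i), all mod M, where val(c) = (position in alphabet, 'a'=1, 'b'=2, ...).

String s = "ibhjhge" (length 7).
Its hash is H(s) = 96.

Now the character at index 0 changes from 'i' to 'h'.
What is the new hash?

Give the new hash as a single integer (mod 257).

val('i') = 9, val('h') = 8
Position k = 0, exponent = n-1-k = 6
B^6 mod M = 3^6 mod 257 = 215
Delta = (8 - 9) * 215 mod 257 = 42
New hash = (96 + 42) mod 257 = 138

Answer: 138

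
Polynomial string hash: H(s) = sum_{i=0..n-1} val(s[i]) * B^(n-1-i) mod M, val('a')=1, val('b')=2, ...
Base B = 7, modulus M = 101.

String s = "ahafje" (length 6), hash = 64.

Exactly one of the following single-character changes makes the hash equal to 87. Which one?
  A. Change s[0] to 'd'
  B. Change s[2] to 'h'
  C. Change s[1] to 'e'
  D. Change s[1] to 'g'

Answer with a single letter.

Option A: s[0]='a'->'d', delta=(4-1)*7^5 mod 101 = 22, hash=64+22 mod 101 = 86
Option B: s[2]='a'->'h', delta=(8-1)*7^3 mod 101 = 78, hash=64+78 mod 101 = 41
Option C: s[1]='h'->'e', delta=(5-8)*7^4 mod 101 = 69, hash=64+69 mod 101 = 32
Option D: s[1]='h'->'g', delta=(7-8)*7^4 mod 101 = 23, hash=64+23 mod 101 = 87 <-- target

Answer: D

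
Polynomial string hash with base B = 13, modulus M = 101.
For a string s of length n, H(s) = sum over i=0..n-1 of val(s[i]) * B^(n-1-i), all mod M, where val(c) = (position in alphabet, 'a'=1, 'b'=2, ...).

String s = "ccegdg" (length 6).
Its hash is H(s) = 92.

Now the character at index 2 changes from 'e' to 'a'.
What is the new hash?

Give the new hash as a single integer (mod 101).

val('e') = 5, val('a') = 1
Position k = 2, exponent = n-1-k = 3
B^3 mod M = 13^3 mod 101 = 76
Delta = (1 - 5) * 76 mod 101 = 100
New hash = (92 + 100) mod 101 = 91

Answer: 91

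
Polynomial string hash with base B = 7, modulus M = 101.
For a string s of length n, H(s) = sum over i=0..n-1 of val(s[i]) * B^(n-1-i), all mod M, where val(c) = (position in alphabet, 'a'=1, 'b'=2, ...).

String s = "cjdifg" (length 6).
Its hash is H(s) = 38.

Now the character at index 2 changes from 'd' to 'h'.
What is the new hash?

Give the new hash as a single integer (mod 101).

val('d') = 4, val('h') = 8
Position k = 2, exponent = n-1-k = 3
B^3 mod M = 7^3 mod 101 = 40
Delta = (8 - 4) * 40 mod 101 = 59
New hash = (38 + 59) mod 101 = 97

Answer: 97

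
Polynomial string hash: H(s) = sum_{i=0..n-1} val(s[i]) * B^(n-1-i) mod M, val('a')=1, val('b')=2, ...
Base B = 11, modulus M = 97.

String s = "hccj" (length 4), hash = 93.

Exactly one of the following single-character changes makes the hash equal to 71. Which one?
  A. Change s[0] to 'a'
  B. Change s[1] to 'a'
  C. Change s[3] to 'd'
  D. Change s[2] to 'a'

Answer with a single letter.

Answer: D

Derivation:
Option A: s[0]='h'->'a', delta=(1-8)*11^3 mod 97 = 92, hash=93+92 mod 97 = 88
Option B: s[1]='c'->'a', delta=(1-3)*11^2 mod 97 = 49, hash=93+49 mod 97 = 45
Option C: s[3]='j'->'d', delta=(4-10)*11^0 mod 97 = 91, hash=93+91 mod 97 = 87
Option D: s[2]='c'->'a', delta=(1-3)*11^1 mod 97 = 75, hash=93+75 mod 97 = 71 <-- target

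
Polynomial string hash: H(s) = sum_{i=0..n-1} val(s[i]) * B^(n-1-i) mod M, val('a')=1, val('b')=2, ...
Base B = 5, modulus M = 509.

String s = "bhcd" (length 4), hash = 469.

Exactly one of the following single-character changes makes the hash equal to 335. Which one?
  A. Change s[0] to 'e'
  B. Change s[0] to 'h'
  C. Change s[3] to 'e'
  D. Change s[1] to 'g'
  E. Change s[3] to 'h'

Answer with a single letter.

Option A: s[0]='b'->'e', delta=(5-2)*5^3 mod 509 = 375, hash=469+375 mod 509 = 335 <-- target
Option B: s[0]='b'->'h', delta=(8-2)*5^3 mod 509 = 241, hash=469+241 mod 509 = 201
Option C: s[3]='d'->'e', delta=(5-4)*5^0 mod 509 = 1, hash=469+1 mod 509 = 470
Option D: s[1]='h'->'g', delta=(7-8)*5^2 mod 509 = 484, hash=469+484 mod 509 = 444
Option E: s[3]='d'->'h', delta=(8-4)*5^0 mod 509 = 4, hash=469+4 mod 509 = 473

Answer: A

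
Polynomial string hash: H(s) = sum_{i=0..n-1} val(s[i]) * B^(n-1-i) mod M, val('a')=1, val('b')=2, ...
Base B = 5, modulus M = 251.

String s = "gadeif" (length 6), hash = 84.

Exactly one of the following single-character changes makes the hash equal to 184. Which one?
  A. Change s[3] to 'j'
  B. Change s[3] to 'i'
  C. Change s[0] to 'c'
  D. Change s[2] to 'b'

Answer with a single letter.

Answer: B

Derivation:
Option A: s[3]='e'->'j', delta=(10-5)*5^2 mod 251 = 125, hash=84+125 mod 251 = 209
Option B: s[3]='e'->'i', delta=(9-5)*5^2 mod 251 = 100, hash=84+100 mod 251 = 184 <-- target
Option C: s[0]='g'->'c', delta=(3-7)*5^5 mod 251 = 50, hash=84+50 mod 251 = 134
Option D: s[2]='d'->'b', delta=(2-4)*5^3 mod 251 = 1, hash=84+1 mod 251 = 85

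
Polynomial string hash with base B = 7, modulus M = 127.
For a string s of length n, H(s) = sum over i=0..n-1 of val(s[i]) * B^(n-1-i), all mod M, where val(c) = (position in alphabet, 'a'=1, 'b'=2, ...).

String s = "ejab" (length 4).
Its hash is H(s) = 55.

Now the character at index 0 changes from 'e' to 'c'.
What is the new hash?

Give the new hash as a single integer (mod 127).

val('e') = 5, val('c') = 3
Position k = 0, exponent = n-1-k = 3
B^3 mod M = 7^3 mod 127 = 89
Delta = (3 - 5) * 89 mod 127 = 76
New hash = (55 + 76) mod 127 = 4

Answer: 4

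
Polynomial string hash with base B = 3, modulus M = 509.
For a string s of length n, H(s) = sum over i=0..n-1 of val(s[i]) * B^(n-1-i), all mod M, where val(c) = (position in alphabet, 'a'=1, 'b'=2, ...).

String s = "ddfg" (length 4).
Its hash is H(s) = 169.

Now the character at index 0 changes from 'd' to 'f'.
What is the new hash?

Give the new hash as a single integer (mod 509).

val('d') = 4, val('f') = 6
Position k = 0, exponent = n-1-k = 3
B^3 mod M = 3^3 mod 509 = 27
Delta = (6 - 4) * 27 mod 509 = 54
New hash = (169 + 54) mod 509 = 223

Answer: 223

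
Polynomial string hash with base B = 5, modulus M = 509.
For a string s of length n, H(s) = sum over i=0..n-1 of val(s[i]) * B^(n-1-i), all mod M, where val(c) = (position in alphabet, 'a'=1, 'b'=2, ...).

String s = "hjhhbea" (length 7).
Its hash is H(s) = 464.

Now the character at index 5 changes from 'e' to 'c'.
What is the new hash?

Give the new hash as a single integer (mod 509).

Answer: 454

Derivation:
val('e') = 5, val('c') = 3
Position k = 5, exponent = n-1-k = 1
B^1 mod M = 5^1 mod 509 = 5
Delta = (3 - 5) * 5 mod 509 = 499
New hash = (464 + 499) mod 509 = 454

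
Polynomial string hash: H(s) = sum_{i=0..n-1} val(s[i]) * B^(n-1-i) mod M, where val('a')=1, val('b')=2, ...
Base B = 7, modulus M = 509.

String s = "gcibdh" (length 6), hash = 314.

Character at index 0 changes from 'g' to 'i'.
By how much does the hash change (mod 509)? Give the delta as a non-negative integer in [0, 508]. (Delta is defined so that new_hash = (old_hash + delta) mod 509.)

Answer: 20

Derivation:
Delta formula: (val(new) - val(old)) * B^(n-1-k) mod M
  val('i') - val('g') = 9 - 7 = 2
  B^(n-1-k) = 7^5 mod 509 = 10
  Delta = 2 * 10 mod 509 = 20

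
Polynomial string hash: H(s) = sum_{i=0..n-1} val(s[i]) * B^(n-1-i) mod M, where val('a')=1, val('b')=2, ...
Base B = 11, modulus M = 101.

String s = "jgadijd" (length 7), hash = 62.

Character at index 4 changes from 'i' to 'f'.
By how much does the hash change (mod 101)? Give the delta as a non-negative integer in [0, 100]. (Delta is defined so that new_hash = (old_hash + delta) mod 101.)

Answer: 41

Derivation:
Delta formula: (val(new) - val(old)) * B^(n-1-k) mod M
  val('f') - val('i') = 6 - 9 = -3
  B^(n-1-k) = 11^2 mod 101 = 20
  Delta = -3 * 20 mod 101 = 41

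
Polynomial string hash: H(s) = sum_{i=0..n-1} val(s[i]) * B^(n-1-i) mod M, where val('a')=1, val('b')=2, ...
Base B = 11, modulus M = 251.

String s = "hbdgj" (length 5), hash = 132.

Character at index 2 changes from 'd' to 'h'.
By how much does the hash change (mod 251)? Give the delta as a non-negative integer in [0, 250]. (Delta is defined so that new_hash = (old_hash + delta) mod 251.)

Delta formula: (val(new) - val(old)) * B^(n-1-k) mod M
  val('h') - val('d') = 8 - 4 = 4
  B^(n-1-k) = 11^2 mod 251 = 121
  Delta = 4 * 121 mod 251 = 233

Answer: 233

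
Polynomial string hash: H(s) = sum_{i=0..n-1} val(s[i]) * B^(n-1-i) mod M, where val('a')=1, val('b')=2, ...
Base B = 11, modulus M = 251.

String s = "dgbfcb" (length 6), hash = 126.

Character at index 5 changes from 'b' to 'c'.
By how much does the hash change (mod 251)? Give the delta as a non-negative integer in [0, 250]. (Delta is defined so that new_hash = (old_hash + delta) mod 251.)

Delta formula: (val(new) - val(old)) * B^(n-1-k) mod M
  val('c') - val('b') = 3 - 2 = 1
  B^(n-1-k) = 11^0 mod 251 = 1
  Delta = 1 * 1 mod 251 = 1

Answer: 1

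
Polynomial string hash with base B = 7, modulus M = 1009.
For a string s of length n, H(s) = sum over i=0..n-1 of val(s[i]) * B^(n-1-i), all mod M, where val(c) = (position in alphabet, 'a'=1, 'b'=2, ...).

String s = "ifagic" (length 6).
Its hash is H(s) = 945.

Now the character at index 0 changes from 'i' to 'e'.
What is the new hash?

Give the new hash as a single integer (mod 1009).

Answer: 311

Derivation:
val('i') = 9, val('e') = 5
Position k = 0, exponent = n-1-k = 5
B^5 mod M = 7^5 mod 1009 = 663
Delta = (5 - 9) * 663 mod 1009 = 375
New hash = (945 + 375) mod 1009 = 311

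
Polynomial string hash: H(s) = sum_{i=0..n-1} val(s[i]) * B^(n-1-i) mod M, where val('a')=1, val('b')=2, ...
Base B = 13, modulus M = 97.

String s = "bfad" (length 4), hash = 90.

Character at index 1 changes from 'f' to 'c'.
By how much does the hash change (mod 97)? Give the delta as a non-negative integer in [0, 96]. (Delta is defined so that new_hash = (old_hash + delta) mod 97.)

Delta formula: (val(new) - val(old)) * B^(n-1-k) mod M
  val('c') - val('f') = 3 - 6 = -3
  B^(n-1-k) = 13^2 mod 97 = 72
  Delta = -3 * 72 mod 97 = 75

Answer: 75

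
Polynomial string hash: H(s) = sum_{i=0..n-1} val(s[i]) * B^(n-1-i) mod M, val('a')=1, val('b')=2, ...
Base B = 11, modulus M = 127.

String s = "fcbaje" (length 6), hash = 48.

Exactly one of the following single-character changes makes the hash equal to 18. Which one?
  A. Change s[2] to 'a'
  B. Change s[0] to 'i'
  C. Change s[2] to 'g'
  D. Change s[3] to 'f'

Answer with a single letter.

Answer: D

Derivation:
Option A: s[2]='b'->'a', delta=(1-2)*11^3 mod 127 = 66, hash=48+66 mod 127 = 114
Option B: s[0]='f'->'i', delta=(9-6)*11^5 mod 127 = 45, hash=48+45 mod 127 = 93
Option C: s[2]='b'->'g', delta=(7-2)*11^3 mod 127 = 51, hash=48+51 mod 127 = 99
Option D: s[3]='a'->'f', delta=(6-1)*11^2 mod 127 = 97, hash=48+97 mod 127 = 18 <-- target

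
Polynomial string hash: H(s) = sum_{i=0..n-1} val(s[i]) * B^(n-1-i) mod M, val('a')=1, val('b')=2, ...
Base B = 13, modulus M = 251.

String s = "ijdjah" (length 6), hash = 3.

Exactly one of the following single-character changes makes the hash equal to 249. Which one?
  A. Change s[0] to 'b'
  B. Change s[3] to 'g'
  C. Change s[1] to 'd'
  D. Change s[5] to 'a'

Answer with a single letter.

Answer: B

Derivation:
Option A: s[0]='i'->'b', delta=(2-9)*13^5 mod 251 = 54, hash=3+54 mod 251 = 57
Option B: s[3]='j'->'g', delta=(7-10)*13^2 mod 251 = 246, hash=3+246 mod 251 = 249 <-- target
Option C: s[1]='j'->'d', delta=(4-10)*13^4 mod 251 = 67, hash=3+67 mod 251 = 70
Option D: s[5]='h'->'a', delta=(1-8)*13^0 mod 251 = 244, hash=3+244 mod 251 = 247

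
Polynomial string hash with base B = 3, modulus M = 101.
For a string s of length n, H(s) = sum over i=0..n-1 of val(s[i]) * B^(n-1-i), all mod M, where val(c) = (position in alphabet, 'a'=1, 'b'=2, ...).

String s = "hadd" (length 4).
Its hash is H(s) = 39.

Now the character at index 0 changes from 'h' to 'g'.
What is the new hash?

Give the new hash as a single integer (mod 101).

Answer: 12

Derivation:
val('h') = 8, val('g') = 7
Position k = 0, exponent = n-1-k = 3
B^3 mod M = 3^3 mod 101 = 27
Delta = (7 - 8) * 27 mod 101 = 74
New hash = (39 + 74) mod 101 = 12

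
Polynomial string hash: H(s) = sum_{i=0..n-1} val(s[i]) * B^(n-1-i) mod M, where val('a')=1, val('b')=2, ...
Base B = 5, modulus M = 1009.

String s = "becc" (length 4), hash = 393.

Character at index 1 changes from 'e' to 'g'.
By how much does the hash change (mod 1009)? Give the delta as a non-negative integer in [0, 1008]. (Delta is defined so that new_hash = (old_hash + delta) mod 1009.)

Delta formula: (val(new) - val(old)) * B^(n-1-k) mod M
  val('g') - val('e') = 7 - 5 = 2
  B^(n-1-k) = 5^2 mod 1009 = 25
  Delta = 2 * 25 mod 1009 = 50

Answer: 50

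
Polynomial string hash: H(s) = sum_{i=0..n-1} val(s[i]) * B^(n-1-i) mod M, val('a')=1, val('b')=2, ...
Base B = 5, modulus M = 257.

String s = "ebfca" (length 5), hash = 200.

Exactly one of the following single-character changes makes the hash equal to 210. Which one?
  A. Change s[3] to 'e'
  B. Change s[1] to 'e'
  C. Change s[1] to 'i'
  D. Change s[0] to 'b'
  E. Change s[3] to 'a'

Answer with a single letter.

Answer: A

Derivation:
Option A: s[3]='c'->'e', delta=(5-3)*5^1 mod 257 = 10, hash=200+10 mod 257 = 210 <-- target
Option B: s[1]='b'->'e', delta=(5-2)*5^3 mod 257 = 118, hash=200+118 mod 257 = 61
Option C: s[1]='b'->'i', delta=(9-2)*5^3 mod 257 = 104, hash=200+104 mod 257 = 47
Option D: s[0]='e'->'b', delta=(2-5)*5^4 mod 257 = 181, hash=200+181 mod 257 = 124
Option E: s[3]='c'->'a', delta=(1-3)*5^1 mod 257 = 247, hash=200+247 mod 257 = 190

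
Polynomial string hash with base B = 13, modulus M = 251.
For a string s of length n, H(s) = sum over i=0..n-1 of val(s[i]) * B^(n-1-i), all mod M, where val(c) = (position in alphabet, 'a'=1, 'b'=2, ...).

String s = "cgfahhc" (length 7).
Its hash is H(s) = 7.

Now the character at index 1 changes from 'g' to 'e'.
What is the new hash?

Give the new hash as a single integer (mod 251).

val('g') = 7, val('e') = 5
Position k = 1, exponent = n-1-k = 5
B^5 mod M = 13^5 mod 251 = 64
Delta = (5 - 7) * 64 mod 251 = 123
New hash = (7 + 123) mod 251 = 130

Answer: 130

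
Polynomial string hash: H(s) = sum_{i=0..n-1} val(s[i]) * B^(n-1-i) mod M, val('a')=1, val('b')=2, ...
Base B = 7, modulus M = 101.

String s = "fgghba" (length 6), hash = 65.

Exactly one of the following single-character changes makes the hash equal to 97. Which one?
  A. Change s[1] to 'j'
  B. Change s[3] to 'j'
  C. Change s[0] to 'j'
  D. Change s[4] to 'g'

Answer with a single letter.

Answer: A

Derivation:
Option A: s[1]='g'->'j', delta=(10-7)*7^4 mod 101 = 32, hash=65+32 mod 101 = 97 <-- target
Option B: s[3]='h'->'j', delta=(10-8)*7^2 mod 101 = 98, hash=65+98 mod 101 = 62
Option C: s[0]='f'->'j', delta=(10-6)*7^5 mod 101 = 63, hash=65+63 mod 101 = 27
Option D: s[4]='b'->'g', delta=(7-2)*7^1 mod 101 = 35, hash=65+35 mod 101 = 100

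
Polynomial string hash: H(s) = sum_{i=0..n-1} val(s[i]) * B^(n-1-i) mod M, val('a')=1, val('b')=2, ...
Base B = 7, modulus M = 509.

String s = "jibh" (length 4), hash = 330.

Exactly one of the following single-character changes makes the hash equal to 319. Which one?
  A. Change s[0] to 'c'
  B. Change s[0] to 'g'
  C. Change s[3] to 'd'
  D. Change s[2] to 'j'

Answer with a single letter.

Option A: s[0]='j'->'c', delta=(3-10)*7^3 mod 509 = 144, hash=330+144 mod 509 = 474
Option B: s[0]='j'->'g', delta=(7-10)*7^3 mod 509 = 498, hash=330+498 mod 509 = 319 <-- target
Option C: s[3]='h'->'d', delta=(4-8)*7^0 mod 509 = 505, hash=330+505 mod 509 = 326
Option D: s[2]='b'->'j', delta=(10-2)*7^1 mod 509 = 56, hash=330+56 mod 509 = 386

Answer: B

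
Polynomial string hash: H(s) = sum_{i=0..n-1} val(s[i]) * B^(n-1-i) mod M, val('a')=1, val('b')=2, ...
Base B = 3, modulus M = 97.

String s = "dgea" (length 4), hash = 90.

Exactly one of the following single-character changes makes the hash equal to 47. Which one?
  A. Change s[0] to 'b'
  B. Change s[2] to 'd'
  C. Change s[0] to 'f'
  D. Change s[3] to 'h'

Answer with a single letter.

Answer: C

Derivation:
Option A: s[0]='d'->'b', delta=(2-4)*3^3 mod 97 = 43, hash=90+43 mod 97 = 36
Option B: s[2]='e'->'d', delta=(4-5)*3^1 mod 97 = 94, hash=90+94 mod 97 = 87
Option C: s[0]='d'->'f', delta=(6-4)*3^3 mod 97 = 54, hash=90+54 mod 97 = 47 <-- target
Option D: s[3]='a'->'h', delta=(8-1)*3^0 mod 97 = 7, hash=90+7 mod 97 = 0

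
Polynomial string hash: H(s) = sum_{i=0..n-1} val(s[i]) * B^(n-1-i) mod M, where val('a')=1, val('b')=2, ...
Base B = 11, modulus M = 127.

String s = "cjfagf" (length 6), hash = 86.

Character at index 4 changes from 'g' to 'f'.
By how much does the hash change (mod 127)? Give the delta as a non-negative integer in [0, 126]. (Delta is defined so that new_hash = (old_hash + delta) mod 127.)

Answer: 116

Derivation:
Delta formula: (val(new) - val(old)) * B^(n-1-k) mod M
  val('f') - val('g') = 6 - 7 = -1
  B^(n-1-k) = 11^1 mod 127 = 11
  Delta = -1 * 11 mod 127 = 116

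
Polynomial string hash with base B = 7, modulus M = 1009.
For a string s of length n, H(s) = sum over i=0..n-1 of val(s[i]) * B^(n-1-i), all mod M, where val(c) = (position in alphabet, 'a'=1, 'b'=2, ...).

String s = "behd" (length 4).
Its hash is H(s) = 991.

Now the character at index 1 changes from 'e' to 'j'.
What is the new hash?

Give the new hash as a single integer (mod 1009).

val('e') = 5, val('j') = 10
Position k = 1, exponent = n-1-k = 2
B^2 mod M = 7^2 mod 1009 = 49
Delta = (10 - 5) * 49 mod 1009 = 245
New hash = (991 + 245) mod 1009 = 227

Answer: 227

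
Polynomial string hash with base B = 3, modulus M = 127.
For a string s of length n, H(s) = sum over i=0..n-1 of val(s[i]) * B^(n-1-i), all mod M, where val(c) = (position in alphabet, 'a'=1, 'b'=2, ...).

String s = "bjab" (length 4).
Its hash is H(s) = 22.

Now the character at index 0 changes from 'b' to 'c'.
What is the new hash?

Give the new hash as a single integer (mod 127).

val('b') = 2, val('c') = 3
Position k = 0, exponent = n-1-k = 3
B^3 mod M = 3^3 mod 127 = 27
Delta = (3 - 2) * 27 mod 127 = 27
New hash = (22 + 27) mod 127 = 49

Answer: 49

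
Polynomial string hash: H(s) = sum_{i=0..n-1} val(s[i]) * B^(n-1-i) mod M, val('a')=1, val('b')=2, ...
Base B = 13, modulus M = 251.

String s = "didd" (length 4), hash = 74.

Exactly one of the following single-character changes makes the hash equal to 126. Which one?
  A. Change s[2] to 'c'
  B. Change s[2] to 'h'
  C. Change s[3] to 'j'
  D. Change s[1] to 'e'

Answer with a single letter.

Option A: s[2]='d'->'c', delta=(3-4)*13^1 mod 251 = 238, hash=74+238 mod 251 = 61
Option B: s[2]='d'->'h', delta=(8-4)*13^1 mod 251 = 52, hash=74+52 mod 251 = 126 <-- target
Option C: s[3]='d'->'j', delta=(10-4)*13^0 mod 251 = 6, hash=74+6 mod 251 = 80
Option D: s[1]='i'->'e', delta=(5-9)*13^2 mod 251 = 77, hash=74+77 mod 251 = 151

Answer: B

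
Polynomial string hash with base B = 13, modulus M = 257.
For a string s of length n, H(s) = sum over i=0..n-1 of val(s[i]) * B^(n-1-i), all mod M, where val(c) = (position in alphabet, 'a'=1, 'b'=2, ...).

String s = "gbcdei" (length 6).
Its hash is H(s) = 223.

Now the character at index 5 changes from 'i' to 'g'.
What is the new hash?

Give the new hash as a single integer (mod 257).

Answer: 221

Derivation:
val('i') = 9, val('g') = 7
Position k = 5, exponent = n-1-k = 0
B^0 mod M = 13^0 mod 257 = 1
Delta = (7 - 9) * 1 mod 257 = 255
New hash = (223 + 255) mod 257 = 221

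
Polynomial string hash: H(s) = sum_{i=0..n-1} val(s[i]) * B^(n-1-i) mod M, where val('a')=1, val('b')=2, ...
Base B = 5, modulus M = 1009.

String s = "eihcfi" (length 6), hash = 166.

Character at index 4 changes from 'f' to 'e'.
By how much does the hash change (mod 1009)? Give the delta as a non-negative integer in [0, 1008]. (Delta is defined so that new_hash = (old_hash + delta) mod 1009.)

Delta formula: (val(new) - val(old)) * B^(n-1-k) mod M
  val('e') - val('f') = 5 - 6 = -1
  B^(n-1-k) = 5^1 mod 1009 = 5
  Delta = -1 * 5 mod 1009 = 1004

Answer: 1004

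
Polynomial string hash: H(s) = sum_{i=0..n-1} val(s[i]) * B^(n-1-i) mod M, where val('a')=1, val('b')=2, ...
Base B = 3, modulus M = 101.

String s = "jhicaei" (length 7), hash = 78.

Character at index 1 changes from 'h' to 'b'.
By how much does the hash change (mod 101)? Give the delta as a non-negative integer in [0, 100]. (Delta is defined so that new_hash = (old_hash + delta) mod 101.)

Answer: 57

Derivation:
Delta formula: (val(new) - val(old)) * B^(n-1-k) mod M
  val('b') - val('h') = 2 - 8 = -6
  B^(n-1-k) = 3^5 mod 101 = 41
  Delta = -6 * 41 mod 101 = 57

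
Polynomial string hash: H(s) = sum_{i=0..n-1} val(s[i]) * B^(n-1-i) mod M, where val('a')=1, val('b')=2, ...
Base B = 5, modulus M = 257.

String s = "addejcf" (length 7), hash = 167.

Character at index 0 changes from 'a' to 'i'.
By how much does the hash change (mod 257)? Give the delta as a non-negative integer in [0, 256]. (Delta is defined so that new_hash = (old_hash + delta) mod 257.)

Delta formula: (val(new) - val(old)) * B^(n-1-k) mod M
  val('i') - val('a') = 9 - 1 = 8
  B^(n-1-k) = 5^6 mod 257 = 205
  Delta = 8 * 205 mod 257 = 98

Answer: 98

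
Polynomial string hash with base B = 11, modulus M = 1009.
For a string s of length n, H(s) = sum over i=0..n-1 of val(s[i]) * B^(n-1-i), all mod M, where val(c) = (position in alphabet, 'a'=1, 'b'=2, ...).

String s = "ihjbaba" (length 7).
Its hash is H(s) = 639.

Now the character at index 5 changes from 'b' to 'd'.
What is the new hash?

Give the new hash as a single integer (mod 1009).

Answer: 661

Derivation:
val('b') = 2, val('d') = 4
Position k = 5, exponent = n-1-k = 1
B^1 mod M = 11^1 mod 1009 = 11
Delta = (4 - 2) * 11 mod 1009 = 22
New hash = (639 + 22) mod 1009 = 661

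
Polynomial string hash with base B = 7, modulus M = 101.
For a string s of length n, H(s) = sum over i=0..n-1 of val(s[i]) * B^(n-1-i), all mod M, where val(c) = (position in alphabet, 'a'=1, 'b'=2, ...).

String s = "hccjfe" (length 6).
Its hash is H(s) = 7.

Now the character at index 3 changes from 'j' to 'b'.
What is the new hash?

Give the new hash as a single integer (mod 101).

val('j') = 10, val('b') = 2
Position k = 3, exponent = n-1-k = 2
B^2 mod M = 7^2 mod 101 = 49
Delta = (2 - 10) * 49 mod 101 = 12
New hash = (7 + 12) mod 101 = 19

Answer: 19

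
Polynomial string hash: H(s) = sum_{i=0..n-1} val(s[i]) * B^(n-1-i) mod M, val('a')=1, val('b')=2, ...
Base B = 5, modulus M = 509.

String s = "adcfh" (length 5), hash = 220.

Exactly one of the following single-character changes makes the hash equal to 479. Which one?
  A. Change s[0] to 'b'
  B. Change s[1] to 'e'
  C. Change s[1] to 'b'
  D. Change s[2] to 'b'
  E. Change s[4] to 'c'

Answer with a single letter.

Option A: s[0]='a'->'b', delta=(2-1)*5^4 mod 509 = 116, hash=220+116 mod 509 = 336
Option B: s[1]='d'->'e', delta=(5-4)*5^3 mod 509 = 125, hash=220+125 mod 509 = 345
Option C: s[1]='d'->'b', delta=(2-4)*5^3 mod 509 = 259, hash=220+259 mod 509 = 479 <-- target
Option D: s[2]='c'->'b', delta=(2-3)*5^2 mod 509 = 484, hash=220+484 mod 509 = 195
Option E: s[4]='h'->'c', delta=(3-8)*5^0 mod 509 = 504, hash=220+504 mod 509 = 215

Answer: C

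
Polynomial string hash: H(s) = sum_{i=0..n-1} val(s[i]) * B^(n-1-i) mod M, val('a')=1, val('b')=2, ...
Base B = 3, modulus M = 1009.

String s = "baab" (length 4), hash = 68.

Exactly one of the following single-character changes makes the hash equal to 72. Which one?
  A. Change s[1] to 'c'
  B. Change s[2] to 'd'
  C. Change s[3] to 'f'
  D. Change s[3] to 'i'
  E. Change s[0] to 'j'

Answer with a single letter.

Option A: s[1]='a'->'c', delta=(3-1)*3^2 mod 1009 = 18, hash=68+18 mod 1009 = 86
Option B: s[2]='a'->'d', delta=(4-1)*3^1 mod 1009 = 9, hash=68+9 mod 1009 = 77
Option C: s[3]='b'->'f', delta=(6-2)*3^0 mod 1009 = 4, hash=68+4 mod 1009 = 72 <-- target
Option D: s[3]='b'->'i', delta=(9-2)*3^0 mod 1009 = 7, hash=68+7 mod 1009 = 75
Option E: s[0]='b'->'j', delta=(10-2)*3^3 mod 1009 = 216, hash=68+216 mod 1009 = 284

Answer: C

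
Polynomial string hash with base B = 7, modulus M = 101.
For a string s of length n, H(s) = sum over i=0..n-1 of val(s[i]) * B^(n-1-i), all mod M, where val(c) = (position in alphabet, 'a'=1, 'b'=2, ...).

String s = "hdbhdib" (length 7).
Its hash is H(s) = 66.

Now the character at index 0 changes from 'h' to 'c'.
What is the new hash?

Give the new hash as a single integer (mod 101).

val('h') = 8, val('c') = 3
Position k = 0, exponent = n-1-k = 6
B^6 mod M = 7^6 mod 101 = 85
Delta = (3 - 8) * 85 mod 101 = 80
New hash = (66 + 80) mod 101 = 45

Answer: 45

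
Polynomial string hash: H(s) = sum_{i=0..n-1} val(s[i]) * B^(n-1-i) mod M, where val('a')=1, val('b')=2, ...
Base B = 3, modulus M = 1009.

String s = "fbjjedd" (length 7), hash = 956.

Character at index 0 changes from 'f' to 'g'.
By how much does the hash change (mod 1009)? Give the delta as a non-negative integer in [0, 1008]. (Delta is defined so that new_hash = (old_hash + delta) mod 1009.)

Delta formula: (val(new) - val(old)) * B^(n-1-k) mod M
  val('g') - val('f') = 7 - 6 = 1
  B^(n-1-k) = 3^6 mod 1009 = 729
  Delta = 1 * 729 mod 1009 = 729

Answer: 729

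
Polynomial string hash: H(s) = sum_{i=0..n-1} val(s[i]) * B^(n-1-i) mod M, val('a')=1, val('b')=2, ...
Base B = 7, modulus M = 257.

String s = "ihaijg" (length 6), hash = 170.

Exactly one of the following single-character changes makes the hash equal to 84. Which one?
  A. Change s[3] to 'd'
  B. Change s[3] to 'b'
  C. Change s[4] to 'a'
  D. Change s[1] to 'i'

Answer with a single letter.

Answer: B

Derivation:
Option A: s[3]='i'->'d', delta=(4-9)*7^2 mod 257 = 12, hash=170+12 mod 257 = 182
Option B: s[3]='i'->'b', delta=(2-9)*7^2 mod 257 = 171, hash=170+171 mod 257 = 84 <-- target
Option C: s[4]='j'->'a', delta=(1-10)*7^1 mod 257 = 194, hash=170+194 mod 257 = 107
Option D: s[1]='h'->'i', delta=(9-8)*7^4 mod 257 = 88, hash=170+88 mod 257 = 1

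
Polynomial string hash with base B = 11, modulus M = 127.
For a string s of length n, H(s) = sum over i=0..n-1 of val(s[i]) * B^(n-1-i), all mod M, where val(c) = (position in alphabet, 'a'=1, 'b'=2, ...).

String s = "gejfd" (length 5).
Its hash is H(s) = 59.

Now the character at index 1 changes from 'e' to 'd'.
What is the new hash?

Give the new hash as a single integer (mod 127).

Answer: 125

Derivation:
val('e') = 5, val('d') = 4
Position k = 1, exponent = n-1-k = 3
B^3 mod M = 11^3 mod 127 = 61
Delta = (4 - 5) * 61 mod 127 = 66
New hash = (59 + 66) mod 127 = 125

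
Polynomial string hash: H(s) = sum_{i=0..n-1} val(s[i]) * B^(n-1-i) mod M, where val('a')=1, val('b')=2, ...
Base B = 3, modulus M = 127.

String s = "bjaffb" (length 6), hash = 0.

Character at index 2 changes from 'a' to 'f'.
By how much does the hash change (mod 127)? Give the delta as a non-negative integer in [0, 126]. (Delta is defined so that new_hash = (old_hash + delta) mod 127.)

Answer: 8

Derivation:
Delta formula: (val(new) - val(old)) * B^(n-1-k) mod M
  val('f') - val('a') = 6 - 1 = 5
  B^(n-1-k) = 3^3 mod 127 = 27
  Delta = 5 * 27 mod 127 = 8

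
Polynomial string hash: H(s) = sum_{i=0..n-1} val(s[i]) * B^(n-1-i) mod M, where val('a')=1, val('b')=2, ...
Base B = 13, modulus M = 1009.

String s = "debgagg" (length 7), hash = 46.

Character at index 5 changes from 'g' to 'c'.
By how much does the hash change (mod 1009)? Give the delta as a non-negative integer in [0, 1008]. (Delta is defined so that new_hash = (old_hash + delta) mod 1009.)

Answer: 957

Derivation:
Delta formula: (val(new) - val(old)) * B^(n-1-k) mod M
  val('c') - val('g') = 3 - 7 = -4
  B^(n-1-k) = 13^1 mod 1009 = 13
  Delta = -4 * 13 mod 1009 = 957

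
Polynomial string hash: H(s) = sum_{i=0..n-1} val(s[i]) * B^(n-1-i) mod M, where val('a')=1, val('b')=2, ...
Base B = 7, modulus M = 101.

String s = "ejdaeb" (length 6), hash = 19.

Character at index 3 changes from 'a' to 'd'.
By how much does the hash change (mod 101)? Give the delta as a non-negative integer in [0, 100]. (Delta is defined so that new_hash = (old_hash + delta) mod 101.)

Answer: 46

Derivation:
Delta formula: (val(new) - val(old)) * B^(n-1-k) mod M
  val('d') - val('a') = 4 - 1 = 3
  B^(n-1-k) = 7^2 mod 101 = 49
  Delta = 3 * 49 mod 101 = 46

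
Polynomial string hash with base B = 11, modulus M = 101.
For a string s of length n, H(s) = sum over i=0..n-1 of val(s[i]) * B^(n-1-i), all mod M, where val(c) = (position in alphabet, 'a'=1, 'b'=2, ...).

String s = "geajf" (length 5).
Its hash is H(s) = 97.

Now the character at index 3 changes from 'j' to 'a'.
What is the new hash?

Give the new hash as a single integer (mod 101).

Answer: 99

Derivation:
val('j') = 10, val('a') = 1
Position k = 3, exponent = n-1-k = 1
B^1 mod M = 11^1 mod 101 = 11
Delta = (1 - 10) * 11 mod 101 = 2
New hash = (97 + 2) mod 101 = 99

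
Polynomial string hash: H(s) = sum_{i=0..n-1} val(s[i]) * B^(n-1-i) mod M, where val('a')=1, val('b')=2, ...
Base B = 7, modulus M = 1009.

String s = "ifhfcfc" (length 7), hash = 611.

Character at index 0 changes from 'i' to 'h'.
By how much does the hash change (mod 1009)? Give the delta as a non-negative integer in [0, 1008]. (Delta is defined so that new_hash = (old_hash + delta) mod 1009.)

Delta formula: (val(new) - val(old)) * B^(n-1-k) mod M
  val('h') - val('i') = 8 - 9 = -1
  B^(n-1-k) = 7^6 mod 1009 = 605
  Delta = -1 * 605 mod 1009 = 404

Answer: 404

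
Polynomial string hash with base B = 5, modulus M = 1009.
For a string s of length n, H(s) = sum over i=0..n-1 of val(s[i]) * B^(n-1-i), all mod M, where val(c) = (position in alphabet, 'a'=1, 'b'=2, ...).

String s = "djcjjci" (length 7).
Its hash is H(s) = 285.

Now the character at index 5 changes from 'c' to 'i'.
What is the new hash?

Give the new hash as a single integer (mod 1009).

Answer: 315

Derivation:
val('c') = 3, val('i') = 9
Position k = 5, exponent = n-1-k = 1
B^1 mod M = 5^1 mod 1009 = 5
Delta = (9 - 3) * 5 mod 1009 = 30
New hash = (285 + 30) mod 1009 = 315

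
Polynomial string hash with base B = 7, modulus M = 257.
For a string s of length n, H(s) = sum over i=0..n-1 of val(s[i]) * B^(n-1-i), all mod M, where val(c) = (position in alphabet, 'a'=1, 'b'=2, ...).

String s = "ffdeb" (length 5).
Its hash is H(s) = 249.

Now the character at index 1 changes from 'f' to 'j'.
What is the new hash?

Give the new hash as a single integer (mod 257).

val('f') = 6, val('j') = 10
Position k = 1, exponent = n-1-k = 3
B^3 mod M = 7^3 mod 257 = 86
Delta = (10 - 6) * 86 mod 257 = 87
New hash = (249 + 87) mod 257 = 79

Answer: 79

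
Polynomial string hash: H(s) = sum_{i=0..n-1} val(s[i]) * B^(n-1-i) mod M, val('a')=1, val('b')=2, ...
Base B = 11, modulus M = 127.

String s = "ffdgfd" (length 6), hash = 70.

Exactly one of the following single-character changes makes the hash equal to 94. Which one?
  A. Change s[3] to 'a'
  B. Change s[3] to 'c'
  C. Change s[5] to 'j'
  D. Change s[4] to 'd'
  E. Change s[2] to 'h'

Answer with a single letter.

Option A: s[3]='g'->'a', delta=(1-7)*11^2 mod 127 = 36, hash=70+36 mod 127 = 106
Option B: s[3]='g'->'c', delta=(3-7)*11^2 mod 127 = 24, hash=70+24 mod 127 = 94 <-- target
Option C: s[5]='d'->'j', delta=(10-4)*11^0 mod 127 = 6, hash=70+6 mod 127 = 76
Option D: s[4]='f'->'d', delta=(4-6)*11^1 mod 127 = 105, hash=70+105 mod 127 = 48
Option E: s[2]='d'->'h', delta=(8-4)*11^3 mod 127 = 117, hash=70+117 mod 127 = 60

Answer: B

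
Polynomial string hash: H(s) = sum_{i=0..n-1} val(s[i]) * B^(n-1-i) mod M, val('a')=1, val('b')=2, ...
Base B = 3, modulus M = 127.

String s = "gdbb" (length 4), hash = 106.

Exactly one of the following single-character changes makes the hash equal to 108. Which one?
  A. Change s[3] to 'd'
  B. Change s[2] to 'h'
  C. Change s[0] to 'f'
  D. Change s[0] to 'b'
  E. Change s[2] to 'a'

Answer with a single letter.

Answer: A

Derivation:
Option A: s[3]='b'->'d', delta=(4-2)*3^0 mod 127 = 2, hash=106+2 mod 127 = 108 <-- target
Option B: s[2]='b'->'h', delta=(8-2)*3^1 mod 127 = 18, hash=106+18 mod 127 = 124
Option C: s[0]='g'->'f', delta=(6-7)*3^3 mod 127 = 100, hash=106+100 mod 127 = 79
Option D: s[0]='g'->'b', delta=(2-7)*3^3 mod 127 = 119, hash=106+119 mod 127 = 98
Option E: s[2]='b'->'a', delta=(1-2)*3^1 mod 127 = 124, hash=106+124 mod 127 = 103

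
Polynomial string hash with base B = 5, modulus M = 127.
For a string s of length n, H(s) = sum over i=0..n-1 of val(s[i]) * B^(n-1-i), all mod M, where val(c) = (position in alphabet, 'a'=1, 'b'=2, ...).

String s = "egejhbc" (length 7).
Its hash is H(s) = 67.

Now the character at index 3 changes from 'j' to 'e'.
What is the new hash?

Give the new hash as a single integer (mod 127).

Answer: 77

Derivation:
val('j') = 10, val('e') = 5
Position k = 3, exponent = n-1-k = 3
B^3 mod M = 5^3 mod 127 = 125
Delta = (5 - 10) * 125 mod 127 = 10
New hash = (67 + 10) mod 127 = 77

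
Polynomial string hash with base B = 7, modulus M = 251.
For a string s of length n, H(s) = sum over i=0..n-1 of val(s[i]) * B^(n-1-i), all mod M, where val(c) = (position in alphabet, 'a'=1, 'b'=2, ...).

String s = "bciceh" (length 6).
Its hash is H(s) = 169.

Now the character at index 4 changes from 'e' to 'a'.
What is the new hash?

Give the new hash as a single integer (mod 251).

val('e') = 5, val('a') = 1
Position k = 4, exponent = n-1-k = 1
B^1 mod M = 7^1 mod 251 = 7
Delta = (1 - 5) * 7 mod 251 = 223
New hash = (169 + 223) mod 251 = 141

Answer: 141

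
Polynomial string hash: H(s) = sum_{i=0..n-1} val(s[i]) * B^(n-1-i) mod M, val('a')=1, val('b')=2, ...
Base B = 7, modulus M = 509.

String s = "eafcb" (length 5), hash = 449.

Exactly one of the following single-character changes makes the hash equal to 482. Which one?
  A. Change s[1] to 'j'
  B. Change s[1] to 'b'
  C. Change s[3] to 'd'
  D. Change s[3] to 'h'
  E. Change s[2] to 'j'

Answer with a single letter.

Option A: s[1]='a'->'j', delta=(10-1)*7^3 mod 509 = 33, hash=449+33 mod 509 = 482 <-- target
Option B: s[1]='a'->'b', delta=(2-1)*7^3 mod 509 = 343, hash=449+343 mod 509 = 283
Option C: s[3]='c'->'d', delta=(4-3)*7^1 mod 509 = 7, hash=449+7 mod 509 = 456
Option D: s[3]='c'->'h', delta=(8-3)*7^1 mod 509 = 35, hash=449+35 mod 509 = 484
Option E: s[2]='f'->'j', delta=(10-6)*7^2 mod 509 = 196, hash=449+196 mod 509 = 136

Answer: A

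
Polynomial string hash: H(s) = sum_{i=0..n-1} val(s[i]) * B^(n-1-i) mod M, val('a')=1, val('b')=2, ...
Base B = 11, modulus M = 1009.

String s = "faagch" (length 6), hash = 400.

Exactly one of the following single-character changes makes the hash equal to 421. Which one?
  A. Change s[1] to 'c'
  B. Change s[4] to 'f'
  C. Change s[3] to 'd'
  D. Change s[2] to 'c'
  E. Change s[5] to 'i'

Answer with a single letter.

Option A: s[1]='a'->'c', delta=(3-1)*11^4 mod 1009 = 21, hash=400+21 mod 1009 = 421 <-- target
Option B: s[4]='c'->'f', delta=(6-3)*11^1 mod 1009 = 33, hash=400+33 mod 1009 = 433
Option C: s[3]='g'->'d', delta=(4-7)*11^2 mod 1009 = 646, hash=400+646 mod 1009 = 37
Option D: s[2]='a'->'c', delta=(3-1)*11^3 mod 1009 = 644, hash=400+644 mod 1009 = 35
Option E: s[5]='h'->'i', delta=(9-8)*11^0 mod 1009 = 1, hash=400+1 mod 1009 = 401

Answer: A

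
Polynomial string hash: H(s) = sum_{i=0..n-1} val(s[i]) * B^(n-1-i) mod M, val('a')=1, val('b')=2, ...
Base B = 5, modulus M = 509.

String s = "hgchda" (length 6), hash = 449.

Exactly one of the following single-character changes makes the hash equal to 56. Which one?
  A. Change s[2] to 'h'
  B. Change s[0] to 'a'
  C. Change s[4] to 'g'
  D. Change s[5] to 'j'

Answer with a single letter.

Answer: A

Derivation:
Option A: s[2]='c'->'h', delta=(8-3)*5^3 mod 509 = 116, hash=449+116 mod 509 = 56 <-- target
Option B: s[0]='h'->'a', delta=(1-8)*5^5 mod 509 = 12, hash=449+12 mod 509 = 461
Option C: s[4]='d'->'g', delta=(7-4)*5^1 mod 509 = 15, hash=449+15 mod 509 = 464
Option D: s[5]='a'->'j', delta=(10-1)*5^0 mod 509 = 9, hash=449+9 mod 509 = 458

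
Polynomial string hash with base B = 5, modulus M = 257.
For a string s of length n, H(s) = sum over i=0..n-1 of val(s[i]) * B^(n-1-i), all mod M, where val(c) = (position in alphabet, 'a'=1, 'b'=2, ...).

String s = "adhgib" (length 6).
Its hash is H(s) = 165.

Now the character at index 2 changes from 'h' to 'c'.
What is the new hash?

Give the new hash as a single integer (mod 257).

Answer: 54

Derivation:
val('h') = 8, val('c') = 3
Position k = 2, exponent = n-1-k = 3
B^3 mod M = 5^3 mod 257 = 125
Delta = (3 - 8) * 125 mod 257 = 146
New hash = (165 + 146) mod 257 = 54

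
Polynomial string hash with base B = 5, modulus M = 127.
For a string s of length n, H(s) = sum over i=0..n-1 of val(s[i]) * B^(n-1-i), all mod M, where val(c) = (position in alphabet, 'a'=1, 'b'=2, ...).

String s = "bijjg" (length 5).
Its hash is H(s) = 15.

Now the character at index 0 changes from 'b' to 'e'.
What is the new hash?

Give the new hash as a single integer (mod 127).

val('b') = 2, val('e') = 5
Position k = 0, exponent = n-1-k = 4
B^4 mod M = 5^4 mod 127 = 117
Delta = (5 - 2) * 117 mod 127 = 97
New hash = (15 + 97) mod 127 = 112

Answer: 112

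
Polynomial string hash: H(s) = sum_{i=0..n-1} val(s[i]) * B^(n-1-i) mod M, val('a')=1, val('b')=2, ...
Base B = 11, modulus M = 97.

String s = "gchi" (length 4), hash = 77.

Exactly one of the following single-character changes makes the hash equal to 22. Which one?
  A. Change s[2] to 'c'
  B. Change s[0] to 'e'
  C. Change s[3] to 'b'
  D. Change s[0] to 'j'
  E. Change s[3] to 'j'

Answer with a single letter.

Option A: s[2]='h'->'c', delta=(3-8)*11^1 mod 97 = 42, hash=77+42 mod 97 = 22 <-- target
Option B: s[0]='g'->'e', delta=(5-7)*11^3 mod 97 = 54, hash=77+54 mod 97 = 34
Option C: s[3]='i'->'b', delta=(2-9)*11^0 mod 97 = 90, hash=77+90 mod 97 = 70
Option D: s[0]='g'->'j', delta=(10-7)*11^3 mod 97 = 16, hash=77+16 mod 97 = 93
Option E: s[3]='i'->'j', delta=(10-9)*11^0 mod 97 = 1, hash=77+1 mod 97 = 78

Answer: A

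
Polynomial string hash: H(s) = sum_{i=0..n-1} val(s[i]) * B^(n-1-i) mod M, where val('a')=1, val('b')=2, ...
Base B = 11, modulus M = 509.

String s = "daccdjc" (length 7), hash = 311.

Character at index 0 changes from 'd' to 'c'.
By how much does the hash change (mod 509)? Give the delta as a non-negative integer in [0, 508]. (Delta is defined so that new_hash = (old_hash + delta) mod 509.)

Delta formula: (val(new) - val(old)) * B^(n-1-k) mod M
  val('c') - val('d') = 3 - 4 = -1
  B^(n-1-k) = 11^6 mod 509 = 241
  Delta = -1 * 241 mod 509 = 268

Answer: 268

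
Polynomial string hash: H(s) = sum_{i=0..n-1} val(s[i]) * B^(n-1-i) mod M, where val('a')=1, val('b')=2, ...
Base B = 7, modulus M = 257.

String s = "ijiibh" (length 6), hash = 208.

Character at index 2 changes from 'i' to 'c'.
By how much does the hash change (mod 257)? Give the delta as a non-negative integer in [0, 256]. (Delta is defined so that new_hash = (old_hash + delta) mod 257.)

Answer: 255

Derivation:
Delta formula: (val(new) - val(old)) * B^(n-1-k) mod M
  val('c') - val('i') = 3 - 9 = -6
  B^(n-1-k) = 7^3 mod 257 = 86
  Delta = -6 * 86 mod 257 = 255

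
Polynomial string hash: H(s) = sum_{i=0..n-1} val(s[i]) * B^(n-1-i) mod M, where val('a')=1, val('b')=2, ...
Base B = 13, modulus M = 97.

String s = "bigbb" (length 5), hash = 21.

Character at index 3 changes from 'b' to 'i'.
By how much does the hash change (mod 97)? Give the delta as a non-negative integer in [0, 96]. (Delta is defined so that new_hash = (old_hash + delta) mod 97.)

Answer: 91

Derivation:
Delta formula: (val(new) - val(old)) * B^(n-1-k) mod M
  val('i') - val('b') = 9 - 2 = 7
  B^(n-1-k) = 13^1 mod 97 = 13
  Delta = 7 * 13 mod 97 = 91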